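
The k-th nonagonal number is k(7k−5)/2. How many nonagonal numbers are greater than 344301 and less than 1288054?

The n-th nonagonal number is n(7n−5)/2.
Smallest index with value > 344301: n = 315 (giving 346500).
Largest index with value < 1288054: n = 606 (giving 1283811).
Indices 315 through 606: 292 terms.

292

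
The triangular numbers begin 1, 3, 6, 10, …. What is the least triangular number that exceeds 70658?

70876

Solve n(n+1)/2 > 70658 for integer n.
The largest n with value ≤ 70658 is 375 (since 70500 ≤ 70658 < 70876), so the first above is n = 376, value 70876.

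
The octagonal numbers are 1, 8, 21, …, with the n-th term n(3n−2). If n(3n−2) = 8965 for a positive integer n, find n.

55

Set n(3n−2) = 8965, giving 3n² − 2n − 8965 = 0.
So n = (2 + 328) / 6 = 330/6 = 55.
Check: 55·(3·55 − 2) = 8965. ✓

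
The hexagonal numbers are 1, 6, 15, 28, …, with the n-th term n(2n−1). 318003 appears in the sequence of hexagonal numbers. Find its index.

399

Set n(2n−1) = 318003, giving 2n² − n − 318003 = 0.
The discriminant is 1 + 8·318003 = 2544025, and √2544025 = 1595.
So n = (1 + 1595) / 4 = 1596/4 = 399.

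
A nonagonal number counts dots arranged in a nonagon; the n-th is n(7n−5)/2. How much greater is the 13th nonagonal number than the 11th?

13·(7·13 − 5)/2 = 559 and 11·(7·11 − 5)/2 = 396.
Difference: 559 − 396 = 163.

163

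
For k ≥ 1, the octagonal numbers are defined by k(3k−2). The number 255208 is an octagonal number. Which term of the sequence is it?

292

Set n(3n−2) = 255208, giving 3n² − 2n − 255208 = 0.
So n = (2 + 1750) / 6 = 1752/6 = 292.
Check: 292·(3·292 − 2) = 255208. ✓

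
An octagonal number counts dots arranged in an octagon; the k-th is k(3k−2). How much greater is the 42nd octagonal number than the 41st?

247

Consecutive octagonal numbers differ by 6n − 5: here 6·42 − 5 = 247.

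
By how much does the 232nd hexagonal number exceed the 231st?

Consecutive hexagonal numbers differ by 4n − 3: here 4·232 − 3 = 925.

925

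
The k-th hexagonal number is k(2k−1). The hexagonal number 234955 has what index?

Set n(2n−1) = 234955, giving 2n² − n − 234955 = 0.
So n = (1 + 1371) / 4 = 1372/4 = 343.

343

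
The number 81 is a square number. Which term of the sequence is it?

We need n² = 81, so n = √81 = 9.
Check: 9² = 81. ✓

9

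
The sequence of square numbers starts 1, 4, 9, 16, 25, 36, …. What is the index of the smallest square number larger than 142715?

Solve n² > 142715 for integer n.
The largest n with value ≤ 142715 is 377 (since 142129 ≤ 142715 < 142884), so the first above is n = 378, value 142884.

378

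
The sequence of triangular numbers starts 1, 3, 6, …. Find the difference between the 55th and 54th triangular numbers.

Consecutive triangular numbers differ by n: T_{55} − T_{54} = 55.

55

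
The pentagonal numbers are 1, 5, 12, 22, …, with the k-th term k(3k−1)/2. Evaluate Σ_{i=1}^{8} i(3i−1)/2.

Σ i(3i−1)/2 = (3Σi² − Σi) / 2 over i = 1..8.
Σi = 36 and Σi² = 204.
(3·204 − 1·36) / 2 = 576/2 = 288.

288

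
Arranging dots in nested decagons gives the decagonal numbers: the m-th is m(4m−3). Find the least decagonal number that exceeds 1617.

Solve n(4n−3) > 1617 for integer n.
The largest n with value ≤ 1617 is 20 (since 1540 ≤ 1617 < 1701), so the first above is n = 21, value 1701.

1701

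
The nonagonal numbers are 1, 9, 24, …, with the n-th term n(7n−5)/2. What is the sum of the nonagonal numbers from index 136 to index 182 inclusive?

Σ i(7i−5)/2 = (7Σi² − 5Σi) / 2 over i = 136..182.
Σi = 16653 − 9180 = 7473 and Σi² = 2026115 − 829260 = 1196855.
(7·1196855 − 5·7473) / 2 = 8340620/2 = 4170310.

4170310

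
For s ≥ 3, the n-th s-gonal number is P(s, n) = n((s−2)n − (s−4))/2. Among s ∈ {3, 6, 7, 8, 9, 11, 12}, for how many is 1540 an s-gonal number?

2

s = 3: P(3, 55) = 1540. ✓
s = 6: P(6, 28) = 1540. ✓
s = 7: P(7, 25) = 1525 and P(7, 26) = 1651; 1540 is not s-gonal.
s = 8: P(8, 22) = 1408 and P(8, 23) = 1541; 1540 is not s-gonal.
s = 9: P(9, 21) = 1491 and P(9, 22) = 1639; 1540 is not s-gonal.
s = 11: P(11, 18) = 1395 and P(11, 19) = 1558; 1540 is not s-gonal.
s = 12: P(12, 17) = 1377 and P(12, 18) = 1548; 1540 is not s-gonal.
Hits: s ∈ {3, 6} → 2.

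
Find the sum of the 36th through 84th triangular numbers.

Σ i(i+1)/2 = (Σi² + Σi) / 2 over i = 36..84.
Σi = 3570 − 630 = 2940 and Σi² = 201110 − 14910 = 186200.
(1·186200 + 1·2940) / 2 = 189140/2 = 94570.

94570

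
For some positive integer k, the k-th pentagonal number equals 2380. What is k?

40

Set n(3n−1)/2 = 2380, giving 3n² − n − 4760 = 0.
So n = (1 + 239) / 6 = 240/6 = 40.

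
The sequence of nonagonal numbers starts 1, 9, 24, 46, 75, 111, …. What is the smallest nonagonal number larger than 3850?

3961

Solve n(7n−5)/2 > 3850 for integer n.
The largest n with value ≤ 3850 is 33 (since 3729 ≤ 3850 < 3961), so the first above is n = 34, value 3961.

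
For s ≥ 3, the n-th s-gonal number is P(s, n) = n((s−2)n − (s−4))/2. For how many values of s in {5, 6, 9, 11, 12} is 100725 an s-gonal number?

2

s = 5: P(5, 259) = 100492 and P(5, 260) = 101270; 100725 is not s-gonal.
s = 6: P(6, 224) = 100128 and P(6, 225) = 101025; 100725 is not s-gonal.
s = 9: P(9, 170) = 100725. ✓
s = 11: P(11, 150) = 100725. ✓
s = 12: P(12, 142) = 100252 and P(12, 143) = 101673; 100725 is not s-gonal.
Hits: s ∈ {9, 11} → 2.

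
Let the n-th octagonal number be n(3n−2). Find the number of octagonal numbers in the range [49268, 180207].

117

The n-th octagonal number is n(3n−2).
Smallest index with value ≥ 49268: n = 129 (giving 49665).
Largest index with value ≤ 180207: n = 245 (giving 179585).
Indices 129 through 245: 117 terms.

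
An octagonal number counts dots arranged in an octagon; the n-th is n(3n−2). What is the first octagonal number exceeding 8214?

8321

Solve n(3n−2) > 8214 for integer n.
The largest n with value ≤ 8214 is 52 (since 8008 ≤ 8214 < 8321), so the first above is n = 53, value 8321.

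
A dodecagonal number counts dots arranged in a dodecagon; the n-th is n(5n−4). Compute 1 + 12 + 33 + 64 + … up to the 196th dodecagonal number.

12568206

Σ i(5i−4) = 5Σi² − 4Σi over i = 1..196.
Σi = 19306 and Σi² = 2529086.
5·2529086 − 4·19306 = 12568206.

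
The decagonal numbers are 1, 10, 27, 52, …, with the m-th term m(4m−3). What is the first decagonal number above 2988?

3052

Solve n(4n−3) > 2988 for integer n.
The largest n with value ≤ 2988 is 27 (since 2835 ≤ 2988 < 3052), so the first above is n = 28, value 3052.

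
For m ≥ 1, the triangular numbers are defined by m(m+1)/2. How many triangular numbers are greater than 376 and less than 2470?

43

The n-th triangular number is n(n+1)/2.
Smallest index with value > 376: n = 27 (giving 378).
Largest index with value < 2470: n = 69 (giving 2415).
Indices 27 through 69: 43 terms.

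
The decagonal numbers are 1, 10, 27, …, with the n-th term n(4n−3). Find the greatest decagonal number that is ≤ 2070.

Solve n(4n−3) ≤ 2070 for integer n.
n = 23 gives 2047 ≤ 2070, while n = 24 gives 2232 > 2070; so the answer is 2047.

2047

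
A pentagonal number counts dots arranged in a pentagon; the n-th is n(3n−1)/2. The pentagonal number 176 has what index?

Set n(3n−1)/2 = 176, giving 3n² − n − 352 = 0.
The discriminant is 1 + 24·176 = 4225, and √4225 = 65.
So n = (1 + 65) / 6 = 66/6 = 11.

11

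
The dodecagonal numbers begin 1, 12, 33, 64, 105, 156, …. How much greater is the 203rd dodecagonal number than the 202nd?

2021

Consecutive dodecagonal numbers differ by 10n − 9: here 10·203 − 9 = 2021.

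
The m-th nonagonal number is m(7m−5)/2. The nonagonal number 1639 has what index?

Set n(7n−5)/2 = 1639, giving 7n² − 5n − 3278 = 0.
The discriminant is 25 + 56·1639 = 91809, and √91809 = 303.
So n = (5 + 303) / 14 = 308/14 = 22.
Check: 22·(7·22 − 5)/2 = 1639. ✓

22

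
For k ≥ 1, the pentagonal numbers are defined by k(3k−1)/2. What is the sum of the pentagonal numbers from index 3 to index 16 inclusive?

Σ i(3i−1)/2 = (3Σi² − Σi) / 2 over i = 3..16.
Σi = 136 − 3 = 133 and Σi² = 1496 − 5 = 1491.
(3·1491 − 1·133) / 2 = 4340/2 = 2170.

2170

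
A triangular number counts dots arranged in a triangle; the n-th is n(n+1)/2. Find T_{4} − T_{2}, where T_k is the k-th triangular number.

4·5/2 = 10 and 2·3/2 = 3.
Difference: 10 − 3 = 7.

7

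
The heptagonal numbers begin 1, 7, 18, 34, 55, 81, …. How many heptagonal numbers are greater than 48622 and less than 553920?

332

The n-th heptagonal number is n(5n−3)/2.
Smallest index with value > 48622: n = 140 (giving 48790).
Largest index with value < 553920: n = 471 (giving 553896).
Indices 140 through 471: 332 terms.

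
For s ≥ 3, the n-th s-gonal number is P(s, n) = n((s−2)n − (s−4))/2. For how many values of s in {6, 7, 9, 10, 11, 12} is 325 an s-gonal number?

s = 6: P(6, 13) = 325. ✓
s = 7: P(7, 11) = 286 and P(7, 12) = 342; 325 is not s-gonal.
s = 9: P(9, 10) = 325. ✓
s = 10: P(10, 9) = 297 and P(10, 10) = 370; 325 is not s-gonal.
s = 11: P(11, 8) = 260 and P(11, 9) = 333; 325 is not s-gonal.
s = 12: P(12, 8) = 288 and P(12, 9) = 369; 325 is not s-gonal.
Hits: s ∈ {6, 9} → 2.

2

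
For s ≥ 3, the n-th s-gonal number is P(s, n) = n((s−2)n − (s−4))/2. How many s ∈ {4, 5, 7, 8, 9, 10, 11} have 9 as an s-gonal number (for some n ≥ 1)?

2

s = 4: P(4, 3) = 9. ✓
s = 5: P(5, 2) = 5 and P(5, 3) = 12; 9 is not s-gonal.
s = 7: P(7, 2) = 7 and P(7, 3) = 18; 9 is not s-gonal.
s = 8: P(8, 2) = 8 and P(8, 3) = 21; 9 is not s-gonal.
s = 9: P(9, 2) = 9. ✓
s = 10: P(10, 1) = 1 and P(10, 2) = 10; 9 is not s-gonal.
s = 11: P(11, 1) = 1 and P(11, 2) = 11; 9 is not s-gonal.
Hits: s ∈ {4, 9} → 2.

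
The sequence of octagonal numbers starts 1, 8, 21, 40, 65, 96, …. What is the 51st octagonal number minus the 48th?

51·(3·51 − 2) = 7701 and 48·(3·48 − 2) = 6816.
Difference: 7701 − 6816 = 885.

885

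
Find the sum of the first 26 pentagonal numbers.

9126

Σ i(3i−1)/2 = (3Σi² − Σi) / 2 over i = 1..26.
Σi = 351 and Σi² = 6201.
(3·6201 − 1·351) / 2 = 18252/2 = 9126.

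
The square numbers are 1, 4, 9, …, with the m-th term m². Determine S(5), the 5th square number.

5² = 25.

25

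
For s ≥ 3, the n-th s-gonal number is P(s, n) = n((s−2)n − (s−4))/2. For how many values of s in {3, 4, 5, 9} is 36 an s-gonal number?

s = 3: P(3, 8) = 36. ✓
s = 4: P(4, 6) = 36. ✓
s = 5: P(5, 5) = 35 and P(5, 6) = 51; 36 is not s-gonal.
s = 9: P(9, 3) = 24 and P(9, 4) = 46; 36 is not s-gonal.
Hits: s ∈ {3, 4} → 2.

2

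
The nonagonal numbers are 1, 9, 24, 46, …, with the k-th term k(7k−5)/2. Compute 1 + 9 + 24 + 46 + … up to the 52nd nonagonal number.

Σ i(7i−5)/2 = (7Σi² − 5Σi) / 2 over i = 1..52.
Σi = 1378 and Σi² = 48230.
(7·48230 − 5·1378) / 2 = 330720/2 = 165360.

165360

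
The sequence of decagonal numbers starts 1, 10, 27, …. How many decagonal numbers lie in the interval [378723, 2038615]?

The n-th decagonal number is n(4n−3).
Smallest index with value ≥ 378723: n = 309 (giving 380997).
Largest index with value ≤ 2038615: n = 714 (giving 2037042).
Indices 309 through 714: 406 terms.

406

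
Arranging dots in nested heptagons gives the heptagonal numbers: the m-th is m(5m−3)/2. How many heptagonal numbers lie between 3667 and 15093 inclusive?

40

The n-th heptagonal number is n(5n−3)/2.
Smallest index with value ≥ 3667: n = 39 (giving 3744).
Largest index with value ≤ 15093: n = 78 (giving 15093).
Indices 39 through 78: 40 terms.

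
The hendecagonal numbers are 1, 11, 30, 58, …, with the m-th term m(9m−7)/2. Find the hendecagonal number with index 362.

362·(9·362 − 7)/2 = 362·3251/2 = 588431.

588431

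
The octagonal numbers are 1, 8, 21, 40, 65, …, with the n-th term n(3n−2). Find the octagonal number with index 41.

The 41st octagonal number is n(3n−2) with n = 41.
41·(3·41 − 2) = 41·121 = 4961.

4961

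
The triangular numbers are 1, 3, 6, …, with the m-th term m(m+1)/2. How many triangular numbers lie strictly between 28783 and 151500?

The n-th triangular number is n(n+1)/2.
Smallest index with value > 28783: n = 240 (giving 28920).
Largest index with value < 151500: n = 549 (giving 150975).
Indices 240 through 549: 310 terms.

310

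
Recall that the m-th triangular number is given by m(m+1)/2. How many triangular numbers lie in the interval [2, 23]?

5

The n-th triangular number is n(n+1)/2.
Smallest index with value ≥ 2: n = 2 (giving 3).
Largest index with value ≤ 23: n = 6 (giving 21).
Indices 2 through 6: 5 terms.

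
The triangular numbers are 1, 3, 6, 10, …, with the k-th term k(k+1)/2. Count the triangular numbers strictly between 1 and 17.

4

The n-th triangular number is n(n+1)/2.
Smallest index with value > 1: n = 2 (giving 3).
Largest index with value < 17: n = 5 (giving 15).
Indices 2 through 5: 4 terms.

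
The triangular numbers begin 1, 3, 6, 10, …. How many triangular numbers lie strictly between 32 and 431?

21

The n-th triangular number is n(n+1)/2.
Smallest index with value > 32: n = 8 (giving 36).
Largest index with value < 431: n = 28 (giving 406).
Indices 8 through 28: 21 terms.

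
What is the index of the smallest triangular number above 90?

13

Solve n(n+1)/2 > 90 for integer n.
The largest n with value ≤ 90 is 12 (since 78 ≤ 90 < 91), so the first above is n = 13, value 91.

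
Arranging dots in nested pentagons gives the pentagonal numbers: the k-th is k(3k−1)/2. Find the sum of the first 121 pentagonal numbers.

Σ i(3i−1)/2 = (3Σi² − Σi) / 2 over i = 1..121.
Σi = 7381 and Σi² = 597861.
(3·597861 − 1·7381) / 2 = 1786202/2 = 893101.

893101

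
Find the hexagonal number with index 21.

861

The 21st hexagonal number is n(2n−1) with n = 21.
21·(2·21 − 1) = 21·41 = 861.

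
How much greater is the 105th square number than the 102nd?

621

105² = 11025 and 102² = 10404.
Difference: 11025 − 10404 = 621.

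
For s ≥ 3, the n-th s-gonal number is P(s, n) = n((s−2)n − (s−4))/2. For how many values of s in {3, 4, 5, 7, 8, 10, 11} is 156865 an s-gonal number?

1

s = 3: P(3, 559) = 156520 and P(3, 560) = 157080; 156865 is not s-gonal.
s = 4: P(4, 396) = 156816 and P(4, 397) = 157609; 156865 is not s-gonal.
s = 5: P(5, 323) = 156332 and P(5, 324) = 157302; 156865 is not s-gonal.
s = 7: P(7, 250) = 155875 and P(7, 251) = 157126; 156865 is not s-gonal.
s = 8: P(8, 229) = 156865. ✓
s = 10: P(10, 198) = 156222 and P(10, 199) = 157807; 156865 is not s-gonal.
s = 11: P(11, 187) = 156706 and P(11, 188) = 158390; 156865 is not s-gonal.
Hits: s ∈ {8} → 1.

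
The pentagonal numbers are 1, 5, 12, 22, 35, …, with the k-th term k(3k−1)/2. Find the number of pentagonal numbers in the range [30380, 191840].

215

The n-th pentagonal number is n(3n−1)/2.
Smallest index with value ≥ 30380: n = 143 (giving 30602).
Largest index with value ≤ 191840: n = 357 (giving 190995).
Indices 143 through 357: 215 terms.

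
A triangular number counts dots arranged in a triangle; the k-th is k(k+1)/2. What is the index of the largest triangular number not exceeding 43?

Solve n(n+1)/2 ≤ 43 for integer n.
n = 8 gives 36 ≤ 43, while n = 9 gives 45 > 43; so the answer is index 8.

8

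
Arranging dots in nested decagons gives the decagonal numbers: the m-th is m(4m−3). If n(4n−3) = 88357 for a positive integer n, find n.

Set n(4n−3) = 88357, giving 4n² − 3n − 88357 = 0.
The discriminant is 9 + 16·88357 = 1413721, and √1413721 = 1189.
So n = (3 + 1189) / 8 = 1192/8 = 149.
Check: 149·(4·149 − 3) = 88357. ✓

149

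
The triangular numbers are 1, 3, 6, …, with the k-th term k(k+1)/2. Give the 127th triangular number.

8128

The 127th triangular number is n(n+1)/2 with n = 127.
127·128/2 = 16256/2 = 8128.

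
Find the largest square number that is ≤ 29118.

28900

Solve n² ≤ 29118 for integer n.
n = 170 gives 28900 ≤ 29118, while n = 171 gives 29241 > 29118; so the answer is 28900.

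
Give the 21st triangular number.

231

The 21st triangular number is n(n+1)/2 with n = 21.
21·22/2 = 462/2 = 231.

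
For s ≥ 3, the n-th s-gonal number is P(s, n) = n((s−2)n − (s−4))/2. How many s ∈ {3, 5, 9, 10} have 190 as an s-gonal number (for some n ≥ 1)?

s = 3: P(3, 19) = 190. ✓
s = 5: P(5, 11) = 176 and P(5, 12) = 210; 190 is not s-gonal.
s = 9: P(9, 7) = 154 and P(9, 8) = 204; 190 is not s-gonal.
s = 10: P(10, 7) = 175 and P(10, 8) = 232; 190 is not s-gonal.
Hits: s ∈ {3} → 1.

1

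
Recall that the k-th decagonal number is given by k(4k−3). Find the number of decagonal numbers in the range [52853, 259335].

The n-th decagonal number is n(4n−3).
Smallest index with value ≥ 52853: n = 116 (giving 53476).
Largest index with value ≤ 259335: n = 255 (giving 259335).
Indices 116 through 255: 140 terms.

140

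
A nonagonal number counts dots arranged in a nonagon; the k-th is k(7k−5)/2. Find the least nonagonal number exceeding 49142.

Solve n(7n−5)/2 > 49142 for integer n.
The largest n with value ≤ 49142 is 118 (since 48439 ≤ 49142 < 49266), so the first above is n = 119, value 49266.

49266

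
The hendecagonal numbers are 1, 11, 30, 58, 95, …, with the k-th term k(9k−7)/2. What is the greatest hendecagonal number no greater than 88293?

Solve n(9n−7)/2 ≤ 88293 for integer n.
n = 140 gives 87710 ≤ 88293, while n = 141 gives 88971 > 88293; so the answer is 87710.

87710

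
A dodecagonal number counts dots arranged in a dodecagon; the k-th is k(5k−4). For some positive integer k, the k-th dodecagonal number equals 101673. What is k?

143

Set n(5n−4) = 101673, giving 5n² − 4n − 101673 = 0.
The discriminant is 16 + 20·101673 = 2033476, and √2033476 = 1426.
So n = (4 + 1426) / 10 = 1430/10 = 143.
Check: 143·(5·143 − 4) = 101673. ✓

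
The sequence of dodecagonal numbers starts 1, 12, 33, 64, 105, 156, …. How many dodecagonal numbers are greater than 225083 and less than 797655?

The n-th dodecagonal number is n(5n−4).
Smallest index with value > 225083: n = 213 (giving 225993).
Largest index with value < 797655: n = 399 (giving 794409).
Indices 213 through 399: 187 terms.

187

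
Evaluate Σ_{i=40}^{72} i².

106480

Σ_{i=40}^{72} i² = 127020 − 20540 = 106480.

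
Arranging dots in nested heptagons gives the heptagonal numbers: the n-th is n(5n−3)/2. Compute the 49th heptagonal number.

5929

The 49th heptagonal number is n(5n−3)/2 with n = 49.
49·(5·49 − 3)/2 = 49·242/2 = 49·121 = 5929.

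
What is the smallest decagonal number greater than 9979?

10251

Solve n(4n−3) > 9979 for integer n.
The largest n with value ≤ 9979 is 50 (since 9850 ≤ 9979 < 10251), so the first above is n = 51, value 10251.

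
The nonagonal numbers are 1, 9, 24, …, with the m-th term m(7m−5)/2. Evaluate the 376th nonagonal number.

493876

The 376th nonagonal number is n(7n−5)/2 with n = 376.
376·(7·376 − 5)/2 = 376·2627/2 = 493876.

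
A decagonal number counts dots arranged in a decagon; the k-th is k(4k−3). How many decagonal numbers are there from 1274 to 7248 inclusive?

24

The n-th decagonal number is n(4n−3).
Smallest index with value ≥ 1274: n = 19 (giving 1387).
Largest index with value ≤ 7248: n = 42 (giving 6930).
Indices 19 through 42: 24 terms.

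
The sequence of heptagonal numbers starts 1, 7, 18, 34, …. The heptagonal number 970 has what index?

20

Set n(5n−3)/2 = 970, giving 5n² − 3n − 1940 = 0.
The discriminant is 9 + 40·970 = 38809, and √38809 = 197.
So n = (3 + 197) / 10 = 200/10 = 20.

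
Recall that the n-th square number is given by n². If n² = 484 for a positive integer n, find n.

22

We need n² = 484, so n = √484 = 22.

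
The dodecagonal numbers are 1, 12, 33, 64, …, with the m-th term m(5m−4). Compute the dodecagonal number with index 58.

16588

The 58th dodecagonal number is n(5n−4) with n = 58.
58·(5·58 − 4) = 58·286 = 16588.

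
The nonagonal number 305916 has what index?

296

Set n(7n−5)/2 = 305916, giving 7n² − 5n − 611832 = 0.
The discriminant is 25 + 56·305916 = 17131321, and √17131321 = 4139.
So n = (5 + 4139) / 14 = 4144/14 = 296.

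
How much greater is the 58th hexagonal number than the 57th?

Consecutive hexagonal numbers differ by 4n − 3: here 4·58 − 3 = 229.

229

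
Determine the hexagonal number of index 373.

The 373rd hexagonal number is n(2n−1) with n = 373.
373·(2·373 − 1) = 373·745 = 277885.

277885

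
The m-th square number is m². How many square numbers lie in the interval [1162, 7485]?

The n-th square number is n².
Smallest index with value ≥ 1162: n = 35 (giving 1225).
Largest index with value ≤ 7485: n = 86 (giving 7396).
Indices 35 through 86: 52 terms.

52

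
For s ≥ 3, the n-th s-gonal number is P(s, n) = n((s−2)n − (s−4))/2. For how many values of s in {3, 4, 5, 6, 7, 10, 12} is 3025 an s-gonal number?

s = 3: P(3, 77) = 3003 and P(3, 78) = 3081; 3025 is not s-gonal.
s = 4: P(4, 55) = 3025. ✓
s = 5: P(5, 45) = 3015 and P(5, 46) = 3151; 3025 is not s-gonal.
s = 6: P(6, 39) = 3003 and P(6, 40) = 3160; 3025 is not s-gonal.
s = 7: P(7, 35) = 3010 and P(7, 36) = 3186; 3025 is not s-gonal.
s = 10: P(10, 27) = 2835 and P(10, 28) = 3052; 3025 is not s-gonal.
s = 12: P(12, 25) = 3025. ✓
Hits: s ∈ {4, 12} → 2.

2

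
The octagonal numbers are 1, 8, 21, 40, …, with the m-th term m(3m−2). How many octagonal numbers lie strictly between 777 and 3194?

16

The n-th octagonal number is n(3n−2).
Smallest index with value > 777: n = 17 (giving 833).
Largest index with value < 3194: n = 32 (giving 3008).
Indices 17 through 32: 16 terms.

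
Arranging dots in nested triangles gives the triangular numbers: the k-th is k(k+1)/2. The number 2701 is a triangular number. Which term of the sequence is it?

73

Set n(n+1)/2 = 2701, giving n² + n − 5402 = 0.
The discriminant is 1 + 8·2701 = 21609, and √21609 = 147.
So n = (-1 + 147) / 2 = 146/2 = 73.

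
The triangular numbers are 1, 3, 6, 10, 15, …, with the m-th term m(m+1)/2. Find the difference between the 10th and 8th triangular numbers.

19

10·11/2 = 55 and 8·9/2 = 36.
Difference: 55 − 36 = 19.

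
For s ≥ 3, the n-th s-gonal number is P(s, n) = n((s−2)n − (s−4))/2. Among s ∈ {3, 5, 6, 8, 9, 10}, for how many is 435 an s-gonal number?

s = 3: P(3, 29) = 435. ✓
s = 5: P(5, 17) = 425 and P(5, 18) = 477; 435 is not s-gonal.
s = 6: P(6, 15) = 435. ✓
s = 8: P(8, 12) = 408 and P(8, 13) = 481; 435 is not s-gonal.
s = 9: P(9, 11) = 396 and P(9, 12) = 474; 435 is not s-gonal.
s = 10: P(10, 10) = 370 and P(10, 11) = 451; 435 is not s-gonal.
Hits: s ∈ {3, 6} → 2.

2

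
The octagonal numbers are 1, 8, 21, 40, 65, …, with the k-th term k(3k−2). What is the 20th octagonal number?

1160

The 20th octagonal number is n(3n−2) with n = 20.
20·(3·20 − 2) = 20·58 = 1160.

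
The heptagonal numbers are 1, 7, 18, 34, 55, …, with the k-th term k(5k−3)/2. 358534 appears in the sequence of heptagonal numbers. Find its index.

379

Set n(5n−3)/2 = 358534, giving 5n² − 3n − 717068 = 0.
So n = (3 + 3787) / 10 = 3790/10 = 379.
Check: 379·(5·379 − 3)/2 = 358534. ✓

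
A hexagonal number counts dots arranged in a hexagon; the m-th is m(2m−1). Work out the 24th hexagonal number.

1128

The 24th hexagonal number is n(2n−1) with n = 24.
24·(2·24 − 1) = 24·47 = 1128.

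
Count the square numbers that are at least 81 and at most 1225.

27

The n-th square number is n².
Smallest index with value ≥ 81: n = 9 (giving 81).
Largest index with value ≤ 1225: n = 35 (giving 1225).
Indices 9 through 35: 27 terms.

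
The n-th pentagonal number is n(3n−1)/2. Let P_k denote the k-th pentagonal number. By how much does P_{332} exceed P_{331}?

994

Consecutive pentagonal numbers differ by 3n − 2: here 3·332 − 2 = 994.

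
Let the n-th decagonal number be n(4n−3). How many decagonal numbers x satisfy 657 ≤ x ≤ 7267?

The n-th decagonal number is n(4n−3).
Smallest index with value ≥ 657: n = 14 (giving 742).
Largest index with value ≤ 7267: n = 43 (giving 7267).
Indices 14 through 43: 30 terms.

30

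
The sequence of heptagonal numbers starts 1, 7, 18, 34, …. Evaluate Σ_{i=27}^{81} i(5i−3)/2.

Σ i(5i−3)/2 = (5Σi² − 3Σi) / 2 over i = 27..81.
Σi = 3321 − 351 = 2970 and Σi² = 180441 − 6201 = 174240.
(5·174240 − 3·2970) / 2 = 862290/2 = 431145.

431145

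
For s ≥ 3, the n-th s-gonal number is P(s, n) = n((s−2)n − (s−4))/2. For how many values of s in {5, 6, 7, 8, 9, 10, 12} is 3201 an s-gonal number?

1

s = 5: P(5, 46) = 3151 and P(5, 47) = 3290; 3201 is not s-gonal.
s = 6: P(6, 40) = 3160 and P(6, 41) = 3321; 3201 is not s-gonal.
s = 7: P(7, 36) = 3186 and P(7, 37) = 3367; 3201 is not s-gonal.
s = 8: P(8, 33) = 3201. ✓
s = 9: P(9, 30) = 3075 and P(9, 31) = 3286; 3201 is not s-gonal.
s = 10: P(10, 28) = 3052 and P(10, 29) = 3277; 3201 is not s-gonal.
s = 12: P(12, 25) = 3025 and P(12, 26) = 3276; 3201 is not s-gonal.
Hits: s ∈ {8} → 1.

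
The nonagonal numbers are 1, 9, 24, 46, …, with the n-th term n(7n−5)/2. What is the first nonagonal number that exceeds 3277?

3286

Solve n(7n−5)/2 > 3277 for integer n.
The largest n with value ≤ 3277 is 30 (since 3075 ≤ 3277 < 3286), so the first above is n = 31, value 3286.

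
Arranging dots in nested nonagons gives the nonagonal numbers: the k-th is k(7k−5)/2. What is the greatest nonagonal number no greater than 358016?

Solve n(7n−5)/2 ≤ 358016 for integer n.
n = 320 gives 357600 ≤ 358016, while n = 321 gives 359841 > 358016; so the answer is 357600.

357600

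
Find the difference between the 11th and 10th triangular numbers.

Consecutive triangular numbers differ by n: T_{11} − T_{10} = 11.

11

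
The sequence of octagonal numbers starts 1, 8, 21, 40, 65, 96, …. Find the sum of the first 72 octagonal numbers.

375804

Σ i(3i−2) = 3Σi² − 2Σi over i = 1..72.
Σi = 2628 and Σi² = 127020.
3·127020 − 2·2628 = 375804.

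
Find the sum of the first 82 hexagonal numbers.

Σ i(2i−1) = 2Σi² − Σi over i = 1..82.
Σi = 3403 and Σi² = 187165.
2·187165 − 1·3403 = 370927.

370927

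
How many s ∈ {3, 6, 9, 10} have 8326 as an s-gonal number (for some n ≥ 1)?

s = 3: P(3, 128) = 8256 and P(3, 129) = 8385; 8326 is not s-gonal.
s = 6: P(6, 64) = 8128 and P(6, 65) = 8385; 8326 is not s-gonal.
s = 9: P(9, 49) = 8281 and P(9, 50) = 8625; 8326 is not s-gonal.
s = 10: P(10, 46) = 8326. ✓
Hits: s ∈ {10} → 1.

1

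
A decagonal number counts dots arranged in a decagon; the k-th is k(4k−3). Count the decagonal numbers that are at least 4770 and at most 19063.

35

The n-th decagonal number is n(4n−3).
Smallest index with value ≥ 4770: n = 35 (giving 4795).
Largest index with value ≤ 19063: n = 69 (giving 18837).
Indices 35 through 69: 35 terms.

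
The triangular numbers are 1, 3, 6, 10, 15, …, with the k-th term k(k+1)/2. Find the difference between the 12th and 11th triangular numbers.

Consecutive triangular numbers differ by n: T_{12} − T_{11} = 12.

12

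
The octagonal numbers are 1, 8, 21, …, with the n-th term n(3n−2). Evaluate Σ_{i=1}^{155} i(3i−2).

3735810

Σ i(3i−2) = 3Σi² − 2Σi over i = 1..155.
Σi = 12090 and Σi² = 1253330.
3·1253330 − 2·12090 = 3735810.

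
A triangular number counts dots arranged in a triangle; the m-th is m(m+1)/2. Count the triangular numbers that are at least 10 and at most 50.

The n-th triangular number is n(n+1)/2.
Smallest index with value ≥ 10: n = 4 (giving 10).
Largest index with value ≤ 50: n = 9 (giving 45).
Indices 4 through 9: 6 terms.

6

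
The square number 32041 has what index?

179

We need n² = 32041, so n = √32041 = 179.
Check: 179² = 32041. ✓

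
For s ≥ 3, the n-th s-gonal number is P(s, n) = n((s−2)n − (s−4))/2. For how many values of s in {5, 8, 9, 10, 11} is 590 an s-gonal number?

1

s = 5: P(5, 20) = 590. ✓
s = 8: P(8, 14) = 560 and P(8, 15) = 645; 590 is not s-gonal.
s = 9: P(9, 13) = 559 and P(9, 14) = 651; 590 is not s-gonal.
s = 10: P(10, 12) = 540 and P(10, 13) = 637; 590 is not s-gonal.
s = 11: P(11, 11) = 506 and P(11, 12) = 606; 590 is not s-gonal.
Hits: s ∈ {5} → 1.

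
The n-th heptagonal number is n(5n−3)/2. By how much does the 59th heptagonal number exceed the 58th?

291

Consecutive heptagonal numbers differ by 5n − 4: here 5·59 − 4 = 291.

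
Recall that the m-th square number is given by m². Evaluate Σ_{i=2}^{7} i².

Σ_{i=2}^{7} i² = 140 − 1 = 139.

139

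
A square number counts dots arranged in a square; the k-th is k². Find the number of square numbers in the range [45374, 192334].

225

The n-th square number is n².
Smallest index with value ≥ 45374: n = 214 (giving 45796).
Largest index with value ≤ 192334: n = 438 (giving 191844).
Indices 214 through 438: 225 terms.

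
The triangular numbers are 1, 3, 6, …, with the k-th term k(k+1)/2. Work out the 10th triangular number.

The 10th triangular number is n(n+1)/2 with n = 10.
10·11/2 = 110/2 = 55.

55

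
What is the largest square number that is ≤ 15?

Solve n² ≤ 15 for integer n.
n = 3 gives 9 ≤ 15, while n = 4 gives 16 > 15; so the answer is 9.

9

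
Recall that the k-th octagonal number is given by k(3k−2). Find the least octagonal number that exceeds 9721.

9976

Solve n(3n−2) > 9721 for integer n.
The largest n with value ≤ 9721 is 57 (since 9633 ≤ 9721 < 9976), so the first above is n = 58, value 9976.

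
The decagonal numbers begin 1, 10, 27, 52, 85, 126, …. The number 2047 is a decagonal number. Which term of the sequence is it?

23

Set n(4n−3) = 2047, giving 4n² − 3n − 2047 = 0.
The discriminant is 9 + 16·2047 = 32761, and √32761 = 181.
So n = (3 + 181) / 8 = 184/8 = 23.
Check: 23·(4·23 − 3) = 2047. ✓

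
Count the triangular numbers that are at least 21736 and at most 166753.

370

The n-th triangular number is n(n+1)/2.
Smallest index with value ≥ 21736: n = 208 (giving 21736).
Largest index with value ≤ 166753: n = 577 (giving 166753).
Indices 208 through 577: 370 terms.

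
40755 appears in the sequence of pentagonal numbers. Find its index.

Set n(3n−1)/2 = 40755, giving 3n² − n − 81510 = 0.
So n = (1 + 989) / 6 = 990/6 = 165.

165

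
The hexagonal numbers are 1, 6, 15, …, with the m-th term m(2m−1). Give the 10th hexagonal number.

190

The 10th hexagonal number is n(2n−1) with n = 10.
10·(2·10 − 1) = 10·19 = 190.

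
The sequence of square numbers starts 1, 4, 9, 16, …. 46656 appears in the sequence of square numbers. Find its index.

We need n² = 46656, so n = √46656 = 216.
Check: 216² = 46656. ✓

216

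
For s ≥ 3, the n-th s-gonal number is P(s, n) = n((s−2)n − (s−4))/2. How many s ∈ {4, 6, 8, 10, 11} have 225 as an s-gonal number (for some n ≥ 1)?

s = 4: P(4, 15) = 225. ✓
s = 6: P(6, 10) = 190 and P(6, 11) = 231; 225 is not s-gonal.
s = 8: P(8, 9) = 225. ✓
s = 10: P(10, 7) = 175 and P(10, 8) = 232; 225 is not s-gonal.
s = 11: P(11, 7) = 196 and P(11, 8) = 260; 225 is not s-gonal.
Hits: s ∈ {4, 8} → 2.

2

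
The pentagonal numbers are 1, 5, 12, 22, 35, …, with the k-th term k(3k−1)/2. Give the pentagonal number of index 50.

3725

50·(3·50 − 1)/2 = 50·149/2 = 3725.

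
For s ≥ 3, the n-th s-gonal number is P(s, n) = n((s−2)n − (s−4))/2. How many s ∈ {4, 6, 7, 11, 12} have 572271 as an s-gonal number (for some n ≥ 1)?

s = 4: P(4, 756) = 571536 and P(4, 757) = 573049; 572271 is not s-gonal.
s = 6: P(6, 535) = 571915 and P(6, 536) = 574056; 572271 is not s-gonal.
s = 7: P(7, 478) = 570493 and P(7, 479) = 572884; 572271 is not s-gonal.
s = 11: P(11, 357) = 572271. ✓
s = 12: P(12, 338) = 569868 and P(12, 339) = 573249; 572271 is not s-gonal.
Hits: s ∈ {11} → 1.

1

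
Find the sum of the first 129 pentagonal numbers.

Σ i(3i−1)/2 = (3Σi² − Σi) / 2 over i = 1..129.
Σi = 8385 and Σi² = 723905.
(3·723905 − 1·8385) / 2 = 2163330/2 = 1081665.

1081665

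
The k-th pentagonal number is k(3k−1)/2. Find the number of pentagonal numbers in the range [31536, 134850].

155

The n-th pentagonal number is n(3n−1)/2.
Smallest index with value ≥ 31536: n = 146 (giving 31901).
Largest index with value ≤ 134850: n = 300 (giving 134850).
Indices 146 through 300: 155 terms.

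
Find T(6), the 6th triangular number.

6·7/2 = 42/2 = 21.

21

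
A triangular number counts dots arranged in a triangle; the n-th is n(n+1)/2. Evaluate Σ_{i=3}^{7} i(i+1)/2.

80

Σ i(i+1)/2 = (Σi² + Σi) / 2 over i = 3..7.
Σi = 28 − 3 = 25 and Σi² = 140 − 5 = 135.
(1·135 + 1·25) / 2 = 160/2 = 80.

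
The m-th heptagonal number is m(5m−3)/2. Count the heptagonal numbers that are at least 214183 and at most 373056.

94

The n-th heptagonal number is n(5n−3)/2.
Smallest index with value ≥ 214183: n = 293 (giving 214183).
Largest index with value ≤ 373056: n = 386 (giving 371911).
Indices 293 through 386: 94 terms.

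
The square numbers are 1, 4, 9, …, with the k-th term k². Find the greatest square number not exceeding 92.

81

Solve n² ≤ 92 for integer n.
n = 9 gives 81 ≤ 92, while n = 10 gives 100 > 92; so the answer is 81.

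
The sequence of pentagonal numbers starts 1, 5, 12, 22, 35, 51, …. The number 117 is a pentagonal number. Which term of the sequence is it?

9

Set n(3n−1)/2 = 117, giving 3n² − n − 234 = 0.
So n = (1 + 53) / 6 = 54/6 = 9.
Check: 9·(3·9 − 1)/2 = 117. ✓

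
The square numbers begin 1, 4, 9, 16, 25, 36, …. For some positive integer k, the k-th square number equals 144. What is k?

12

We need n² = 144, so n = √144 = 12.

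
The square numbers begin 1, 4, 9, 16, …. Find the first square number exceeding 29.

36

Solve n² > 29 for integer n.
The largest n with value ≤ 29 is 5 (since 25 ≤ 29 < 36), so the first above is n = 6, value 36.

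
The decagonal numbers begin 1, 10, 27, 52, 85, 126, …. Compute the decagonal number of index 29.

The 29th decagonal number is n(4n−3) with n = 29.
29·(4·29 − 3) = 29·113 = 3277.

3277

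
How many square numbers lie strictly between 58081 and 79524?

The n-th square number is n².
Smallest index with value > 58081: n = 242 (giving 58564).
Largest index with value < 79524: n = 281 (giving 78961).
Indices 242 through 281: 40 terms.

40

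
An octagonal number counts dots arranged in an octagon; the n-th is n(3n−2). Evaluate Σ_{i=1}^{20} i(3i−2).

8190

Σ i(3i−2) = 3Σi² − 2Σi over i = 1..20.
Σi = 210 and Σi² = 2870.
3·2870 − 2·210 = 8190.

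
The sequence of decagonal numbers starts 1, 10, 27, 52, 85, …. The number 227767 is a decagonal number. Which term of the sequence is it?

Set n(4n−3) = 227767, giving 4n² − 3n − 227767 = 0.
So n = (3 + 1909) / 8 = 1912/8 = 239.
Check: 239·(4·239 − 3) = 227767. ✓

239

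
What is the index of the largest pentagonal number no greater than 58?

Solve n(3n−1)/2 ≤ 58 for integer n.
n = 6 gives 51 ≤ 58, while n = 7 gives 70 > 58; so the answer is index 6.

6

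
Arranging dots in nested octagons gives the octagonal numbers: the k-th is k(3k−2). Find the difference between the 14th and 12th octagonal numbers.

152

14·(3·14 − 2) = 560 and 12·(3·12 − 2) = 408.
Difference: 560 − 408 = 152.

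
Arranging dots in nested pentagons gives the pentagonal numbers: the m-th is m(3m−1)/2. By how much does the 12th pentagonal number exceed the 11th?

Consecutive pentagonal numbers differ by 3n − 2: here 3·12 − 2 = 34.

34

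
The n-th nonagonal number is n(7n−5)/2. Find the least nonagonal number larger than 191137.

Solve n(7n−5)/2 > 191137 for integer n.
The largest n with value ≤ 191137 is 234 (since 191061 ≤ 191137 < 192700), so the first above is n = 235, value 192700.

192700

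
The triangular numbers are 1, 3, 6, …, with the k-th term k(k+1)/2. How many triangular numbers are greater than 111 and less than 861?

The n-th triangular number is n(n+1)/2.
Smallest index with value > 111: n = 15 (giving 120).
Largest index with value < 861: n = 40 (giving 820).
Indices 15 through 40: 26 terms.

26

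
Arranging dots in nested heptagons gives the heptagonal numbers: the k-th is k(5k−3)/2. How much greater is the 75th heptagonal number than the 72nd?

75·(5·75 − 3)/2 = 13950 and 72·(5·72 − 3)/2 = 12852.
Difference: 13950 − 12852 = 1098.

1098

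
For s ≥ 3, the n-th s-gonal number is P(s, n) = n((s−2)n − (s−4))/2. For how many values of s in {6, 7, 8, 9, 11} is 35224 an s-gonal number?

1

s = 6: P(6, 132) = 34716 and P(6, 133) = 35245; 35224 is not s-gonal.
s = 7: P(7, 119) = 35224. ✓
s = 8: P(8, 108) = 34776 and P(8, 109) = 35425; 35224 is not s-gonal.
s = 9: P(9, 100) = 34750 and P(9, 101) = 35451; 35224 is not s-gonal.
s = 11: P(11, 88) = 34540 and P(11, 89) = 35333; 35224 is not s-gonal.
Hits: s ∈ {7} → 1.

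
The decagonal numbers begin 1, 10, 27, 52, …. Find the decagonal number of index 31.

The 31st decagonal number is n(4n−3) with n = 31.
31·(4·31 − 3) = 31·121 = 3751.

3751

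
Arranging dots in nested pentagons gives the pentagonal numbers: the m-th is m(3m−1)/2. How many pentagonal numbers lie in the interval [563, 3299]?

The n-th pentagonal number is n(3n−1)/2.
Smallest index with value ≥ 563: n = 20 (giving 590).
Largest index with value ≤ 3299: n = 47 (giving 3290).
Indices 20 through 47: 28 terms.

28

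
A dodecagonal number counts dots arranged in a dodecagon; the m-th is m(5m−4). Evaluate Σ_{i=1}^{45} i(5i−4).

152835

Σ i(5i−4) = 5Σi² − 4Σi over i = 1..45.
Σi = 1035 and Σi² = 31395.
5·31395 − 4·1035 = 152835.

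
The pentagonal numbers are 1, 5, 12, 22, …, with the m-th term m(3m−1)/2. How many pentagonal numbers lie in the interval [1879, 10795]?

50

The n-th pentagonal number is n(3n−1)/2.
Smallest index with value ≥ 1879: n = 36 (giving 1926).
Largest index with value ≤ 10795: n = 85 (giving 10795).
Indices 36 through 85: 50 terms.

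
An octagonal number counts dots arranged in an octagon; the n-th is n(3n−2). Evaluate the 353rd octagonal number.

The 353rd octagonal number is n(3n−2) with n = 353.
353·(3·353 − 2) = 353·1057 = 373121.

373121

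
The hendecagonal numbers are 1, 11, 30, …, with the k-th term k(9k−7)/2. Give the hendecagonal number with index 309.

The 309th hendecagonal number is n(9n−7)/2 with n = 309.
309·(9·309 − 7)/2 = 309·2774/2 = 309·1387 = 428583.

428583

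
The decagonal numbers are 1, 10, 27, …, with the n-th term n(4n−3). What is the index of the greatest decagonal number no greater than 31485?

89

Solve n(4n−3) ≤ 31485 for integer n.
n = 89 gives 31417 ≤ 31485, while n = 90 gives 32130 > 31485; so the answer is index 89.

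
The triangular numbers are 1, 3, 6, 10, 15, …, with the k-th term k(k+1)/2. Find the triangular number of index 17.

153

The 17th triangular number is n(n+1)/2 with n = 17.
17·18/2 = 306/2 = 153.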